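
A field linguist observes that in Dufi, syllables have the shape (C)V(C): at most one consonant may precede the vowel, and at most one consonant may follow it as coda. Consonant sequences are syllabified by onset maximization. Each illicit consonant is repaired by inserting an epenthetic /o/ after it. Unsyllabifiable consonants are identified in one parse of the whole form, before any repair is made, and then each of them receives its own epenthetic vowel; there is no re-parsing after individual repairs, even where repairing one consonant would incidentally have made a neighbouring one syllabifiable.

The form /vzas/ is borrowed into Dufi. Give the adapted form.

The consonants /v/ cannot be parsed into a legal (C)V(C) syllable (at most one coda consonant is licensed; onsets are limited to one consonant).
Inserting the epenthetic vowel yields /v/ → /vo/.

vozas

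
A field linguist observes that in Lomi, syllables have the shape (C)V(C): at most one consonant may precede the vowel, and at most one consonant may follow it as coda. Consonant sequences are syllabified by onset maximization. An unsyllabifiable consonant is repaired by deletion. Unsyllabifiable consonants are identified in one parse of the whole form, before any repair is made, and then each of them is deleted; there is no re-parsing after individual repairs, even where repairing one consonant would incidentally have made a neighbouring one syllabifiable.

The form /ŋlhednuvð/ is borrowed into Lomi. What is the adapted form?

The consonants /ŋ/, /l/, /ð/ cannot be parsed into a legal (C)V(C) syllable (at most one coda consonant is licensed; onsets are limited to one consonant).
Deletion applies to /ŋ/, /l/, /ð/.

hednuv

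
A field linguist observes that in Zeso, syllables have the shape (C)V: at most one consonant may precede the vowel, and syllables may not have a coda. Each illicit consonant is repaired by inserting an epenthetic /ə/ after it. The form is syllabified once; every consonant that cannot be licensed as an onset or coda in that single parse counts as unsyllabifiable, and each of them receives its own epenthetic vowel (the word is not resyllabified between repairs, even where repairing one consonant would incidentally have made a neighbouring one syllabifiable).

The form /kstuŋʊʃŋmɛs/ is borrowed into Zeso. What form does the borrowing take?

kəsətuŋʊʃəŋəmɛsə

Syllabifying with onset maximization leaves /k/, /s/, /ʃ/, /ŋ/, /s/ stranded (no codas are permitted; onsets are limited to one consonant).
Inserting the epenthetic vowel yields /k/ → /kə/, /s/ → /sə/, /ʃ/ → /ʃə/, /ŋ/ → /ŋə/, /s/ → /sə/.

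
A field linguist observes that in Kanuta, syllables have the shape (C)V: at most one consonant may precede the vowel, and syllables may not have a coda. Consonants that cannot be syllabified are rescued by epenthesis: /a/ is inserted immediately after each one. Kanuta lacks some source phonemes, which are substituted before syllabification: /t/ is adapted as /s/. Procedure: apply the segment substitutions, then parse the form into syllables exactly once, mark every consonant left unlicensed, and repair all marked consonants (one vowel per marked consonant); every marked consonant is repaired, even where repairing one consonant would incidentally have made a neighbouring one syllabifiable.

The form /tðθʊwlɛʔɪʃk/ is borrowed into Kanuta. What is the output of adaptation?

Substitution: /t/ → /s/, giving /sðθʊwlɛʔɪʃk/.
The consonants /s/, /ð/, /w/, /ʃ/, /k/ cannot be parsed into a legal (C)V syllable (no codas are permitted; onsets are limited to one consonant).
Inserting the epenthetic vowel yields /s/ → /sa/, /ð/ → /ða/, /w/ → /wa/, /ʃ/ → /ʃa/, /k/ → /ka/.

saðaθʊwalɛʔɪʃaka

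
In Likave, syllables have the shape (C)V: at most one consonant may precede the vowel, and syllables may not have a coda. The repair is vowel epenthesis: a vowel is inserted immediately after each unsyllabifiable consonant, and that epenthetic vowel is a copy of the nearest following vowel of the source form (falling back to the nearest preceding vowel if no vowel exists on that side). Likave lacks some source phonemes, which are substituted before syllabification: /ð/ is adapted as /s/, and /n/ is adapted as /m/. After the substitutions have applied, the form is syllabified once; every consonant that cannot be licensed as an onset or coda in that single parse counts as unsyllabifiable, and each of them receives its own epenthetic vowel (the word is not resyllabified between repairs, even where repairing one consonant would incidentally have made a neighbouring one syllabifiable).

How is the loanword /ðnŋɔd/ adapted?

sɔmɔŋɔdɔ

Substitution: /ð/ → /s/, /n/ → /m/, giving /smŋɔd/.
Under (C)V, the unsyllabifiable consonants are /s/, /m/, /d/ (no codas are permitted; onsets are limited to one consonant).
Epenthesis after each stranded consonant: /s/ → /sɔ/, /m/ → /mɔ/, /d/ → /dɔ/.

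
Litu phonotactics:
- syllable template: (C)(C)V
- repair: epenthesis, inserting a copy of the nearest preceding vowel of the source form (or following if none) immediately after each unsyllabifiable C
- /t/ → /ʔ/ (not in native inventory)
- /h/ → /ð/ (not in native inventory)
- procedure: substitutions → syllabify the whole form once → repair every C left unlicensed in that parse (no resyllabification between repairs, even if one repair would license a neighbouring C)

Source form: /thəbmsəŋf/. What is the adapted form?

Substitution: /t/ → /ʔ/, /h/ → /ð/, giving /ʔðəbmsəŋf/.
Under (C)(C)V, the unsyllabifiable consonants are /b/, /ŋ/, /f/ (no codas are permitted; onsets may contain at most 2 consonants).
Each unlicensed consonant becomes the onset of a new syllable: /b/ → /bə/, /ŋ/ → /ŋə/, /f/ → /fə/.

ʔðəbəmsəŋəfə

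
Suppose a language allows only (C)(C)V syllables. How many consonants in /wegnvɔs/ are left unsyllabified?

Under (C)(C)V, the unsyllabifiable consonants are /g/, /s/ (no codas are permitted; onsets may contain at most 2 consonants).

2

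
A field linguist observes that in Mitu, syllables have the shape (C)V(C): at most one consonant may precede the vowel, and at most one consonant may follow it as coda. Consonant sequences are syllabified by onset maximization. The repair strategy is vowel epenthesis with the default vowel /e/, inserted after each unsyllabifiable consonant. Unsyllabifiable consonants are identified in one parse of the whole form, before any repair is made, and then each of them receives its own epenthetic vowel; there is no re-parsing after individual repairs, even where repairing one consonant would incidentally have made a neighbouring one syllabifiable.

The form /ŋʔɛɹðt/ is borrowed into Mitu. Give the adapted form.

ŋeʔɛɹðete

The consonants /ŋ/, /ð/, /t/ cannot be parsed into a legal (C)V(C) syllable (at most one coda consonant is licensed; onsets are limited to one consonant).
Each unlicensed consonant becomes the onset of a new syllable: /ŋ/ → /ŋe/, /ð/ → /ðe/, /t/ → /te/.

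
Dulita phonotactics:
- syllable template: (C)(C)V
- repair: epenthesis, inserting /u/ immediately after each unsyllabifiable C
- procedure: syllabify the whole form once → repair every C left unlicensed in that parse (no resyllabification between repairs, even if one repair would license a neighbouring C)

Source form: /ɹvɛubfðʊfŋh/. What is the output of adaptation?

ɹvɛubufðʊfuŋuhu

Under (C)(C)V, the unsyllabifiable consonants are /b/, /f/, /ŋ/, /h/ (no codas are permitted; onsets may contain at most 2 consonants).
Epenthesis after each stranded consonant: /b/ → /bu/, /f/ → /fu/, /ŋ/ → /ŋu/, /h/ → /hu/.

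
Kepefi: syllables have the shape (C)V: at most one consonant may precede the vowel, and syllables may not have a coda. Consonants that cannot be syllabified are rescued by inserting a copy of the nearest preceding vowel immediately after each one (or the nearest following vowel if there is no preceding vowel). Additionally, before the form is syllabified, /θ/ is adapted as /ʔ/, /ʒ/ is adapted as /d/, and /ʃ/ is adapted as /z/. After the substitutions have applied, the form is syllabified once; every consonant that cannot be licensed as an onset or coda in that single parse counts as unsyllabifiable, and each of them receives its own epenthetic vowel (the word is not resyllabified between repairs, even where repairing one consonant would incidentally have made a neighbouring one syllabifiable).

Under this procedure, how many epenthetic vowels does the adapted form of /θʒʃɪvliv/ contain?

After substitution the input is /ʔdzɪvliv/.
The unsyllabifiable consonants are /ʔ/, /d/, /v/, /v/; each receives one epenthetic vowel.

4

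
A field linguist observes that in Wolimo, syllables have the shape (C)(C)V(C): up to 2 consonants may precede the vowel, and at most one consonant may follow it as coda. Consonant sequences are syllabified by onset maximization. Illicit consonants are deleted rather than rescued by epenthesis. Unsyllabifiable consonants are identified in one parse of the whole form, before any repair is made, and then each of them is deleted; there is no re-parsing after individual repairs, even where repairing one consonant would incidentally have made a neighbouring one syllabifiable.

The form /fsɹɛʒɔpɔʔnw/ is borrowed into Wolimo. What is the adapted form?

The consonants /f/, /n/, /w/ cannot be parsed into a legal (C)(C)V(C) syllable (at most one coda consonant is licensed; onsets may contain at most 2 consonants).
Each unlicensed consonant is deleted: /f/, /n/, /w/.

sɹɛʒɔpɔʔ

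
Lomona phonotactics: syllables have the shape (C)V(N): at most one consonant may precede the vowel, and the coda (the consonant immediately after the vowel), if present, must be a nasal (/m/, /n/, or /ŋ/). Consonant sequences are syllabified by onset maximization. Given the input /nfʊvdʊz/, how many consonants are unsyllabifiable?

3

The consonants /n/, /v/, /z/ cannot be parsed into a legal (C)V(N) syllable (only a nasal (/m/, /n/, or /ŋ/) is licensed in coda position; onsets are limited to one consonant).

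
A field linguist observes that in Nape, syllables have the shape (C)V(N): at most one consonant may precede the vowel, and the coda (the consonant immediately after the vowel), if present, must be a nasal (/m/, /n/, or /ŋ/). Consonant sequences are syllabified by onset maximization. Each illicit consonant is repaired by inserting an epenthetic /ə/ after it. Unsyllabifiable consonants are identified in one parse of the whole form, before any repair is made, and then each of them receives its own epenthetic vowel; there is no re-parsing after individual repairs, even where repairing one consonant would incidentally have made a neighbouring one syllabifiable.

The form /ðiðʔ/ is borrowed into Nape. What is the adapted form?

ðiðəʔə

Syllabifying with onset maximization leaves /ð/, /ʔ/ stranded (only a nasal (/m/, /n/, or /ŋ/) is licensed in coda position; onsets are limited to one consonant).
Each unlicensed consonant becomes the onset of a new syllable: /ð/ → /ðə/, /ʔ/ → /ʔə/.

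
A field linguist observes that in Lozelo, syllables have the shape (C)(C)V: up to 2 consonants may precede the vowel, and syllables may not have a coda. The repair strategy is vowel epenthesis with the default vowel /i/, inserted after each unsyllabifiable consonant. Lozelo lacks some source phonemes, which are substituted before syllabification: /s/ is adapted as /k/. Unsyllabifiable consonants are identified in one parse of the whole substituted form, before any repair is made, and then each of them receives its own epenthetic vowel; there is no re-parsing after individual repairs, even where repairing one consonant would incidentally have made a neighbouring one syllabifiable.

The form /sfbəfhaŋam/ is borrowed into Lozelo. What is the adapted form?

kifbəfhaŋami

Substitution: /s/ → /k/, giving /kfbəfhaŋam/.
Under (C)(C)V, the unsyllabifiable consonants are /k/, /m/ (no codas are permitted; onsets may contain at most 2 consonants).
Inserting the epenthetic vowel yields /k/ → /ki/, /m/ → /mi/.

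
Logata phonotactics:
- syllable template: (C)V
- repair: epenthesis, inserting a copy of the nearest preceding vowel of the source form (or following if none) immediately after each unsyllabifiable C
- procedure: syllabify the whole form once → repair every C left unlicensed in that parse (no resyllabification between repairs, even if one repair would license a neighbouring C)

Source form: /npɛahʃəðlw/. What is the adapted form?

Under (C)V, the unsyllabifiable consonants are /n/, /h/, /ð/, /l/, /w/ (no codas are permitted; onsets are limited to one consonant).
Epenthesis after each stranded consonant: /n/ → /nɛ/, /h/ → /ha/, /ð/ → /ðə/, /l/ → /lə/, /w/ → /wə/.

nɛpɛahaʃəðələwə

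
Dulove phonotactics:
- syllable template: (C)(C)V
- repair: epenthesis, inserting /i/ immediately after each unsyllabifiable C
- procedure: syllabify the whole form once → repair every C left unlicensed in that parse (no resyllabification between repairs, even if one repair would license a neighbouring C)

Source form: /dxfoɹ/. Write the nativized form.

Under (C)(C)V, the unsyllabifiable consonants are /d/, /ɹ/ (no codas are permitted; onsets may contain at most 2 consonants).
Inserting the epenthetic vowel yields /d/ → /di/, /ɹ/ → /ɹi/.

dixfoɹi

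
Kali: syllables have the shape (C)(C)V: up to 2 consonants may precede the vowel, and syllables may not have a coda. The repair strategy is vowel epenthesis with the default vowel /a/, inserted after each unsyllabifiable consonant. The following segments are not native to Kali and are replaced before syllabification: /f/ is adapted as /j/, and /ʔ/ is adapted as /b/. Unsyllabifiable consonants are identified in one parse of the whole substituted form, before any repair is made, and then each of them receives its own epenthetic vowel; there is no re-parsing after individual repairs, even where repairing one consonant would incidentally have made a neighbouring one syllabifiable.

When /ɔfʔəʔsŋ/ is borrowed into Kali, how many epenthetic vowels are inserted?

After substitution the input is /ɔjbəbsŋ/.
The unsyllabifiable consonants are /b/, /s/, /ŋ/; each receives one epenthetic vowel.

3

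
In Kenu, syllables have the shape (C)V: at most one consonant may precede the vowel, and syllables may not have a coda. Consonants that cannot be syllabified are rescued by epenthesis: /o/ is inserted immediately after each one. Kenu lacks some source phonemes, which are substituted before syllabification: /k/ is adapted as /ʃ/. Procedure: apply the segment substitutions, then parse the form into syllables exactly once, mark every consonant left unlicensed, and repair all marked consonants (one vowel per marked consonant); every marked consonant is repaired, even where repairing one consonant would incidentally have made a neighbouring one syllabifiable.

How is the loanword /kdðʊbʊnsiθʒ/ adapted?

ʃodoðʊbʊnosiθoʒo

Substitution: /k/ → /ʃ/, giving /ʃdðʊbʊnsiθʒ/.
Syllabifying with onset maximization leaves /ʃ/, /d/, /n/, /θ/, /ʒ/ stranded (no codas are permitted; onsets are limited to one consonant).
Epenthesis after each stranded consonant: /ʃ/ → /ʃo/, /d/ → /do/, /n/ → /no/, /θ/ → /θo/, /ʒ/ → /ʒo/.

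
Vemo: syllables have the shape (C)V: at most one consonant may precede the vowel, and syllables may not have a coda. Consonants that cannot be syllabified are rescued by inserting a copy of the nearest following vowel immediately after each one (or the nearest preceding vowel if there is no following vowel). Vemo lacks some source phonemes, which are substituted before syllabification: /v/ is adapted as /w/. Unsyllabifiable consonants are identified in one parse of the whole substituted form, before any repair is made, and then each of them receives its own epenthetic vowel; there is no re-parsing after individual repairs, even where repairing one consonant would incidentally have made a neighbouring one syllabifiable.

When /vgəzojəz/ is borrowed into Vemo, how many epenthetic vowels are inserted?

After substitution the input is /wgəzojəz/.
The unsyllabifiable consonants are /w/, /z/; each receives one epenthetic vowel.

2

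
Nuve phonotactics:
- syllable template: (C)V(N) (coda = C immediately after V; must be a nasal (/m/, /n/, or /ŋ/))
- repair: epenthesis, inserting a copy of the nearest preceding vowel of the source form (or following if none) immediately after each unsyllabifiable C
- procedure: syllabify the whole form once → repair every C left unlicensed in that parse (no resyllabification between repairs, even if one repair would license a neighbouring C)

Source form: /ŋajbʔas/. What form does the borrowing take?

Under (C)V(N), the unsyllabifiable consonants are /j/, /b/, /s/ (only a nasal (/m/, /n/, or /ŋ/) is licensed in coda position; onsets are limited to one consonant).
Each unlicensed consonant becomes the onset of a new syllable: /j/ → /ja/, /b/ → /ba/, /s/ → /sa/.

ŋajabaʔasa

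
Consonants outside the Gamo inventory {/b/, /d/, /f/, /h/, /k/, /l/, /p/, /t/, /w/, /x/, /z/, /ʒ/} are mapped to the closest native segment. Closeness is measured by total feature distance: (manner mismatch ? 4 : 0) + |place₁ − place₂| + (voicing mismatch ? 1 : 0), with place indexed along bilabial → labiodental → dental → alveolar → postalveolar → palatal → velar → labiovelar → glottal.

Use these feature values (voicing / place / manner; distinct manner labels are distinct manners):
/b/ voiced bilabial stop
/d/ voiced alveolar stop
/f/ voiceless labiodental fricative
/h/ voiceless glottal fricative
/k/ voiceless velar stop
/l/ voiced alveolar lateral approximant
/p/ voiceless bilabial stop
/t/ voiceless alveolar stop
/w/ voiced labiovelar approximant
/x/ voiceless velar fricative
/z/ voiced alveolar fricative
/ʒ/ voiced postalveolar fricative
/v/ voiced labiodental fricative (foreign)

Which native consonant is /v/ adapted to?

/f/ is closest: same manner (fricative), place distance 0 (labiodental→labiodental), voicing differs (+1); total 1. Next closest is /z/ at distance 2.

f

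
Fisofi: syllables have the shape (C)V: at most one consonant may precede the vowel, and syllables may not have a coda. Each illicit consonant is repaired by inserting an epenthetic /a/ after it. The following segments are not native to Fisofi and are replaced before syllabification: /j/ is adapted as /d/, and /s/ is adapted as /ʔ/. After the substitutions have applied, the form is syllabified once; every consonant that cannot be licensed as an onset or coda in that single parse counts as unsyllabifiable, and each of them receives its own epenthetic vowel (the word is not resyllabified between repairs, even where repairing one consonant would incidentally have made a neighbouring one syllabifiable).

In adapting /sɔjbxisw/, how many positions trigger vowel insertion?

After substitution the input is /ʔɔdbxiʔw/.
The unsyllabifiable consonants are /d/, /b/, /ʔ/, /w/; each receives one epenthetic vowel.

4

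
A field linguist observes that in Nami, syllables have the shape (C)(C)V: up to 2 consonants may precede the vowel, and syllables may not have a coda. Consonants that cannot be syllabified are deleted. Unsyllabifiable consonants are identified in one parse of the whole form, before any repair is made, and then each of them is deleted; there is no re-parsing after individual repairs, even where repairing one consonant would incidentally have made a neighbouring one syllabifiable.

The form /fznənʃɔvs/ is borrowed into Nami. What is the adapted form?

znənʃɔ

Syllabifying with onset maximization leaves /f/, /v/, /s/ stranded (no codas are permitted; onsets may contain at most 2 consonants).
Each unlicensed consonant is deleted: /f/, /v/, /s/.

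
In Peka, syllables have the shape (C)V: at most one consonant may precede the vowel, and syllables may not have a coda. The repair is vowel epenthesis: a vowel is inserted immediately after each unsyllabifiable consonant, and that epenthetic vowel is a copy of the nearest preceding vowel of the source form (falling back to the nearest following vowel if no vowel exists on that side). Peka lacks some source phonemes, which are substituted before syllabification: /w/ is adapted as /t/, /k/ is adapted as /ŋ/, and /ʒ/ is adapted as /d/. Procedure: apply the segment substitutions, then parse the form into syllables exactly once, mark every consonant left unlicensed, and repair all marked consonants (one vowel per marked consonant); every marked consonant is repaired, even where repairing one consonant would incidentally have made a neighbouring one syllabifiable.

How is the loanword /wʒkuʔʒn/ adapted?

tuduŋuʔudunu

Substitution: /w/ → /t/, /ʒ/ → /d/, /k/ → /ŋ/, giving /tdŋuʔdn/.
Under (C)V, the unsyllabifiable consonants are /t/, /d/, /ʔ/, /d/, /n/ (no codas are permitted; onsets are limited to one consonant).
Inserting the epenthetic vowel yields /t/ → /tu/, /d/ → /du/, /ʔ/ → /ʔu/, /d/ → /du/, /n/ → /nu/.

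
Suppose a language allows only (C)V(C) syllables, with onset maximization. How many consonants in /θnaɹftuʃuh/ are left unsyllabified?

2

Syllabifying with onset maximization leaves /θ/, /f/ stranded (at most one coda consonant is licensed; onsets are limited to one consonant).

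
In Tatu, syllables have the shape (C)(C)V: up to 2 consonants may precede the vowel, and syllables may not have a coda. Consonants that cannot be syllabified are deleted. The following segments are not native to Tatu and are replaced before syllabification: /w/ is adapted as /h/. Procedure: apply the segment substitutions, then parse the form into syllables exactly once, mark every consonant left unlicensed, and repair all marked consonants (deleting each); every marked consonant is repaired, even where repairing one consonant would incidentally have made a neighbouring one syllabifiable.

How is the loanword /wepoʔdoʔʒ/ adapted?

hepoʔdo

Substitution: /w/ → /h/, giving /hepoʔdoʔʒ/.
Under (C)(C)V, the unsyllabifiable consonants are /ʔ/, /ʒ/ (no codas are permitted; onsets may contain at most 2 consonants).
Each unlicensed consonant is deleted: /ʔ/, /ʒ/.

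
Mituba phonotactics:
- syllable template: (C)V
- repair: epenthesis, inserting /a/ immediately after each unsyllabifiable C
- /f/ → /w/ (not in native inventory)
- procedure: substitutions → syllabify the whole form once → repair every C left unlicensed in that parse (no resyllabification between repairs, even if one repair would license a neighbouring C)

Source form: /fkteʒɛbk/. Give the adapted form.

wakateʒɛbaka

Substitution: /f/ → /w/, giving /wkteʒɛbk/.
Under (C)V, the unsyllabifiable consonants are /w/, /k/, /b/, /k/ (no codas are permitted; onsets are limited to one consonant).
Epenthesis after each stranded consonant: /w/ → /wa/, /k/ → /ka/, /b/ → /ba/, /k/ → /ka/.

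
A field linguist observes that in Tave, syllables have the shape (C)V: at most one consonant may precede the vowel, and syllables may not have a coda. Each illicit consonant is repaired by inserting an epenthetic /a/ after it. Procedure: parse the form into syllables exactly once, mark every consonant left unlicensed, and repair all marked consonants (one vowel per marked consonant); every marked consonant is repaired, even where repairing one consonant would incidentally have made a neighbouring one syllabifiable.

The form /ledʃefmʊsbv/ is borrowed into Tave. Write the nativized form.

The consonants /d/, /f/, /s/, /b/, /v/ cannot be parsed into a legal (C)V syllable (no codas are permitted; onsets are limited to one consonant).
Epenthesis after each stranded consonant: /d/ → /da/, /f/ → /fa/, /s/ → /sa/, /b/ → /ba/, /v/ → /va/.

ledaʃefamʊsabava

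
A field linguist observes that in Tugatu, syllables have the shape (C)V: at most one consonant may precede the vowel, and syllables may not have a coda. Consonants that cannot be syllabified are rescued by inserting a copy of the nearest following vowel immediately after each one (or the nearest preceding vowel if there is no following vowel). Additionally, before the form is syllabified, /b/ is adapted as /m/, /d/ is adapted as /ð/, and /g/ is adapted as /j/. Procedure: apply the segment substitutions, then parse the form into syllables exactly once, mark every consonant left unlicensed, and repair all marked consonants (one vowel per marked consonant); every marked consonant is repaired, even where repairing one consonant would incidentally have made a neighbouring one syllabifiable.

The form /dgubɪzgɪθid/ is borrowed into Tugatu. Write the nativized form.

ðujumɪzɪjɪθiði

Substitution: /d/ → /ð/, /g/ → /j/, /b/ → /m/, giving /ðjumɪzjɪθið/.
Syllabifying with onset maximization leaves /ð/, /z/, /ð/ stranded (no codas are permitted; onsets are limited to one consonant).
Epenthesis after each stranded consonant: /ð/ → /ðu/, /z/ → /zɪ/, /ð/ → /ði/.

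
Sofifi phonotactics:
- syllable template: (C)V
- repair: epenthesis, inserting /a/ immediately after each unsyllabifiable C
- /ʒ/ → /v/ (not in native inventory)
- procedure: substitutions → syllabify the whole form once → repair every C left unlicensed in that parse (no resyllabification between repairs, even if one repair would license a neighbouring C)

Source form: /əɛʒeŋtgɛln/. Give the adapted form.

Substitution: /ʒ/ → /v/, giving /əɛveŋtgɛln/.
Syllabifying with onset maximization leaves /ŋ/, /t/, /l/, /n/ stranded (no codas are permitted; onsets are limited to one consonant).
Epenthesis after each stranded consonant: /ŋ/ → /ŋa/, /t/ → /ta/, /l/ → /la/, /n/ → /na/.

əɛveŋatagɛlana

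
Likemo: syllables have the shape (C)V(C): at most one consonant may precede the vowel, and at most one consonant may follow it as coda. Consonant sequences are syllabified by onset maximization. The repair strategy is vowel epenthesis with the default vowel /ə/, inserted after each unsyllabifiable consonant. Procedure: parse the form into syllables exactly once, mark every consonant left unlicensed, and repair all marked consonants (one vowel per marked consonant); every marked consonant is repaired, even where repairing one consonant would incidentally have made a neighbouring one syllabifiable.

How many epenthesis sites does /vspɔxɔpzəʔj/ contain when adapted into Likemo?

The unsyllabifiable consonants are /v/, /s/, /j/; each receives one epenthetic vowel.

3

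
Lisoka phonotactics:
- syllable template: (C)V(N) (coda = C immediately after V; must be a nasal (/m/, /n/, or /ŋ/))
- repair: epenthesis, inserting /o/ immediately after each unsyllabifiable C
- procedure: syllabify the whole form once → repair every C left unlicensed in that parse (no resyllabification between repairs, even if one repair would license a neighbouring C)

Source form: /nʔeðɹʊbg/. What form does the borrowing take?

noʔeðoɹʊbogo

The consonants /n/, /ð/, /b/, /g/ cannot be parsed into a legal (C)V(N) syllable (only a nasal (/m/, /n/, or /ŋ/) is licensed in coda position; onsets are limited to one consonant).
Each unlicensed consonant becomes the onset of a new syllable: /n/ → /no/, /ð/ → /ðo/, /b/ → /bo/, /g/ → /go/.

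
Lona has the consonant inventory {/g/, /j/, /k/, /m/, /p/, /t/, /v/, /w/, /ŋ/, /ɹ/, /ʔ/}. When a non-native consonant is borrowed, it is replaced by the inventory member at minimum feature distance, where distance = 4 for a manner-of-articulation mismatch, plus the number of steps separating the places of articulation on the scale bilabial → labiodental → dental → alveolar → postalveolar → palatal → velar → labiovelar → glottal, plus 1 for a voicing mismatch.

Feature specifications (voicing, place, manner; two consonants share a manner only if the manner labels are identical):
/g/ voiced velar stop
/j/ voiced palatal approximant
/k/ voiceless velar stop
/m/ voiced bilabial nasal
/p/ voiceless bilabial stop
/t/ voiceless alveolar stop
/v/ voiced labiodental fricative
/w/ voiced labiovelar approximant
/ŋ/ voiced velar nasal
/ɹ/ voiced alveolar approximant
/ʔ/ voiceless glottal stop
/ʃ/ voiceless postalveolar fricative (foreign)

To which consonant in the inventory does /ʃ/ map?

/v/ is closest: same manner (fricative), place distance 3 (postalveolar→labiodental), voicing differs (+1); total 4. Next closest is /t/ at distance 5.

v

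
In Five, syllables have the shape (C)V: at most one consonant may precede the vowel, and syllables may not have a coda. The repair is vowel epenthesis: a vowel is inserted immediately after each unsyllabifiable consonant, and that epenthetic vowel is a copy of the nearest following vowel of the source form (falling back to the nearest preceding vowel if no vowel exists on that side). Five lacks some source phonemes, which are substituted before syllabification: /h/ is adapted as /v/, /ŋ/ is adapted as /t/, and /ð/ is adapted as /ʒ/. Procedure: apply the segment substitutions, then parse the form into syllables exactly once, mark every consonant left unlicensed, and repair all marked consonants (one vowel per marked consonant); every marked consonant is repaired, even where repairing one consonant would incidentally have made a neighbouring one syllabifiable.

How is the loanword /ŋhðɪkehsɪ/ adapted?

tɪvɪʒɪkevɪsɪ

Substitution: /ŋ/ → /t/, /h/ → /v/, /ð/ → /ʒ/, giving /tvʒɪkevsɪ/.
Syllabifying with onset maximization leaves /t/, /v/, /v/ stranded (no codas are permitted; onsets are limited to one consonant).
Each unlicensed consonant becomes the onset of a new syllable: /t/ → /tɪ/, /v/ → /vɪ/, /v/ → /vɪ/.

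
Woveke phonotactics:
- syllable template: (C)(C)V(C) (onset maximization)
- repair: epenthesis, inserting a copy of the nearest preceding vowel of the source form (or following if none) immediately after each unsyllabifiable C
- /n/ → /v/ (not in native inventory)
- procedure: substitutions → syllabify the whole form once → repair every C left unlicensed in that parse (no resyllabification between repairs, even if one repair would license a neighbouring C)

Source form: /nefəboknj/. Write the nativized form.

Substitution: /n/ → /v/, giving /vefəbokvj/.
Under (C)(C)V(C), the unsyllabifiable consonants are /v/, /j/ (at most one coda consonant is licensed; onsets may contain at most 2 consonants).
Each unlicensed consonant becomes the onset of a new syllable: /v/ → /vo/, /j/ → /jo/.

vefəbokvojo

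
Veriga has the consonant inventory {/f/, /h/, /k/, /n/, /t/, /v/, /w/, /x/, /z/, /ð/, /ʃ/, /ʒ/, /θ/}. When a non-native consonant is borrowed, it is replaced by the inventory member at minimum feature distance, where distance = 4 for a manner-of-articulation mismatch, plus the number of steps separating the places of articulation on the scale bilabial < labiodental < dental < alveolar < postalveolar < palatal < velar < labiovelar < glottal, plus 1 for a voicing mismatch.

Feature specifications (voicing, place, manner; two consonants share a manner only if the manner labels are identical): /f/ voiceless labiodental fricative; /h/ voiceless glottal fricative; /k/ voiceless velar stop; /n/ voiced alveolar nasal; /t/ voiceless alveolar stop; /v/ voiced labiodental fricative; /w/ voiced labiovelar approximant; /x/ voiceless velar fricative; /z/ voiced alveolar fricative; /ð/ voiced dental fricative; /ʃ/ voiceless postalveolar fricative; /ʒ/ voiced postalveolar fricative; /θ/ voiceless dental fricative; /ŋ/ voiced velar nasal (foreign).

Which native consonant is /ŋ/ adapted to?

/n/ is closest: same manner (nasal), place distance 3 (velar→alveolar), same voicing; total 3. Next closest is /k/ at distance 5.

n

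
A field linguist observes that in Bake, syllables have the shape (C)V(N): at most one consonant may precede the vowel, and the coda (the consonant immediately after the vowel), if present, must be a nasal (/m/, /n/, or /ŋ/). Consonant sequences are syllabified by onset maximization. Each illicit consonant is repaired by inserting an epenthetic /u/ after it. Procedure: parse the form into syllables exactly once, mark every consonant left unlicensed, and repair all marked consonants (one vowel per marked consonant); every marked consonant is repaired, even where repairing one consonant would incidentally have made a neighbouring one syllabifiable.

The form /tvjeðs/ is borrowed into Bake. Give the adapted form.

Under (C)V(N), the unsyllabifiable consonants are /t/, /v/, /ð/, /s/ (only a nasal (/m/, /n/, or /ŋ/) is licensed in coda position; onsets are limited to one consonant).
Each unlicensed consonant becomes the onset of a new syllable: /t/ → /tu/, /v/ → /vu/, /ð/ → /ðu/, /s/ → /su/.

tuvujeðusu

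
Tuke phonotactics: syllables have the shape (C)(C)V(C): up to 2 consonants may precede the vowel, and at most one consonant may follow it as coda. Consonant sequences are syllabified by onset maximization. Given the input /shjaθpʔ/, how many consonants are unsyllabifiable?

3

The consonants /s/, /p/, /ʔ/ cannot be parsed into a legal (C)(C)V(C) syllable (at most one coda consonant is licensed; onsets may contain at most 2 consonants).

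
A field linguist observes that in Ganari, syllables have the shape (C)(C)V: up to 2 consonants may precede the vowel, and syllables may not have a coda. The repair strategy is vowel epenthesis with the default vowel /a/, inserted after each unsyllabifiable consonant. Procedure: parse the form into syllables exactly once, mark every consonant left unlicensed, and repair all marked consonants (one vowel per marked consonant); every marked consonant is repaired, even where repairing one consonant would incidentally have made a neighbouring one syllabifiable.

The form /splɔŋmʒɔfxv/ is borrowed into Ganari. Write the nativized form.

saplɔŋamʒɔfaxava

The consonants /s/, /ŋ/, /f/, /x/, /v/ cannot be parsed into a legal (C)(C)V syllable (no codas are permitted; onsets may contain at most 2 consonants).
Epenthesis after each stranded consonant: /s/ → /sa/, /ŋ/ → /ŋa/, /f/ → /fa/, /x/ → /xa/, /v/ → /va/.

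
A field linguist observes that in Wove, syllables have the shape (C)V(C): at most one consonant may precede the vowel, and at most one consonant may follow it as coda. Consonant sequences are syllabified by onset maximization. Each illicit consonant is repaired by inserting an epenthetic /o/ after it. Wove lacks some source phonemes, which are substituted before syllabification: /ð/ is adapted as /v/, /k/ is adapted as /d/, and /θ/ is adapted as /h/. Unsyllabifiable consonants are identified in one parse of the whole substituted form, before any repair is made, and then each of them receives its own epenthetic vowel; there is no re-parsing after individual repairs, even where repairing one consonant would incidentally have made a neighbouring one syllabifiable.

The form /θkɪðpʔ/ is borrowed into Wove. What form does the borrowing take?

hodɪvpoʔo

Substitution: /θ/ → /h/, /k/ → /d/, /ð/ → /v/, giving /hdɪvpʔ/.
The consonants /h/, /p/, /ʔ/ cannot be parsed into a legal (C)V(C) syllable (at most one coda consonant is licensed; onsets are limited to one consonant).
Each unlicensed consonant becomes the onset of a new syllable: /h/ → /ho/, /p/ → /po/, /ʔ/ → /ʔo/.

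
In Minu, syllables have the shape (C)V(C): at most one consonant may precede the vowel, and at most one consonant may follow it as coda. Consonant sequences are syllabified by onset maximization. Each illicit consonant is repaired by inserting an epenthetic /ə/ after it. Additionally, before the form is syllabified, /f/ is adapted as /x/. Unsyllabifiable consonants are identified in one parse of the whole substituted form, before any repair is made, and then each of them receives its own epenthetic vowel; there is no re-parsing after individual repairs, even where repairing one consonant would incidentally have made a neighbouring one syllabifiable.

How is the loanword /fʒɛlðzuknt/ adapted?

xəʒɛlðəzuknətə

Substitution: /f/ → /x/, giving /xʒɛlðzuknt/.
Under (C)V(C), the unsyllabifiable consonants are /x/, /ð/, /n/, /t/ (at most one coda consonant is licensed; onsets are limited to one consonant).
Epenthesis after each stranded consonant: /x/ → /xə/, /ð/ → /ðə/, /n/ → /nə/, /t/ → /tə/.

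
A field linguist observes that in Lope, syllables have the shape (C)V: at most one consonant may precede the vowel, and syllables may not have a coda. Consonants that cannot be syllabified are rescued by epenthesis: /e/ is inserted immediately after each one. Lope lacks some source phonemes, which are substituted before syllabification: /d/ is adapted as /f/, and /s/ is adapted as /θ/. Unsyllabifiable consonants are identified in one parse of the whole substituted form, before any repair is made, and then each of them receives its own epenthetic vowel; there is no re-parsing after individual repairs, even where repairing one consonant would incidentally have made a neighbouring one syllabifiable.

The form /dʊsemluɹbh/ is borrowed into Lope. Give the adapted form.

Substitution: /d/ → /f/, /s/ → /θ/, giving /fʊθemluɹbh/.
Syllabifying with onset maximization leaves /m/, /ɹ/, /b/, /h/ stranded (no codas are permitted; onsets are limited to one consonant).
Epenthesis after each stranded consonant: /m/ → /me/, /ɹ/ → /ɹe/, /b/ → /be/, /h/ → /he/.

fʊθemeluɹebehe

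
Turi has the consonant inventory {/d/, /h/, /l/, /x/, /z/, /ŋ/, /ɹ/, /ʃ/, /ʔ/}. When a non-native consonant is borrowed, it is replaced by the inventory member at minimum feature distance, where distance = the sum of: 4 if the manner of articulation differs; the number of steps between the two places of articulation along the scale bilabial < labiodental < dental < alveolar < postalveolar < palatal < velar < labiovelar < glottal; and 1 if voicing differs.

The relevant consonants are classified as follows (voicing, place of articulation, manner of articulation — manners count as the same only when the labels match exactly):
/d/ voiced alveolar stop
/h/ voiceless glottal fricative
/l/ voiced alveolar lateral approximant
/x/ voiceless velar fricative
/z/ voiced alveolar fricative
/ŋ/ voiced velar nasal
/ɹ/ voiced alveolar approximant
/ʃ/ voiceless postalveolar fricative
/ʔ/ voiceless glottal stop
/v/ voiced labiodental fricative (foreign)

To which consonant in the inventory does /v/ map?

/z/ is closest: same manner (fricative), place distance 2 (labiodental→alveolar), same voicing; total 2. Next closest is /ʃ/ at distance 4.

z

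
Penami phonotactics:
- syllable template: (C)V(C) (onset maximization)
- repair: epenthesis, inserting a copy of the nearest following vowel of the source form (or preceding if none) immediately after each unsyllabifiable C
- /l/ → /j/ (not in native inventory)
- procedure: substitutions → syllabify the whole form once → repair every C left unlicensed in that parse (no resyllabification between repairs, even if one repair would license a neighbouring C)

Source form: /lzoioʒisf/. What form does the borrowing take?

Substitution: /l/ → /j/, giving /jzoioʒisf/.
The consonants /j/, /f/ cannot be parsed into a legal (C)V(C) syllable (at most one coda consonant is licensed; onsets are limited to one consonant).
Epenthesis after each stranded consonant: /j/ → /jo/, /f/ → /fi/.

jozoioʒisfi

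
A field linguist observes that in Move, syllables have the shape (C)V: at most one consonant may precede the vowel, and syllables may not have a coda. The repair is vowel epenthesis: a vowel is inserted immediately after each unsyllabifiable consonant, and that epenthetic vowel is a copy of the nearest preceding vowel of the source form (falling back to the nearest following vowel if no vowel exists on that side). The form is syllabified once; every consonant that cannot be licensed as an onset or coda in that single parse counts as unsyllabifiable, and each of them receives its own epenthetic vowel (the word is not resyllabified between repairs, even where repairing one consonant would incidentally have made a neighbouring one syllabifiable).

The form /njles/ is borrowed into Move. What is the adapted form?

nejelese

The consonants /n/, /j/, /s/ cannot be parsed into a legal (C)V syllable (no codas are permitted; onsets are limited to one consonant).
Each unlicensed consonant becomes the onset of a new syllable: /n/ → /ne/, /j/ → /je/, /s/ → /se/.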